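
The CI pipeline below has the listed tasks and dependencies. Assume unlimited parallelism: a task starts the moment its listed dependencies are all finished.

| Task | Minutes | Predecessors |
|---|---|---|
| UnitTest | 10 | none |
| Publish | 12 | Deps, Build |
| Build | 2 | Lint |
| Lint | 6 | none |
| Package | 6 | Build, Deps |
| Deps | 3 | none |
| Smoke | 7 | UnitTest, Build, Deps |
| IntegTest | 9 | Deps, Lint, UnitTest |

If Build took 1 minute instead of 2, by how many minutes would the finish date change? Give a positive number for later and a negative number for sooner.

Critical path before the change: Lint→Build→Publish = 6+2+12 = 20 giving 20 minutes.
Build lies on that path, so at 1 minute the path becomes 19 minutes.
That remains the longest chain; total 19 minutes.
Change in finish: 19 − 20 = -1 minutes.

-1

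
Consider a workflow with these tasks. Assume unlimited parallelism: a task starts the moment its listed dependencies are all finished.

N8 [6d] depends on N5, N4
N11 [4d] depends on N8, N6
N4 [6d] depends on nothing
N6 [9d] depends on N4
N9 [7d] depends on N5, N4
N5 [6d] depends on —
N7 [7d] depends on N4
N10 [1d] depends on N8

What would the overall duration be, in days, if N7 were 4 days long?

19

Critical path before the change: N4→N6→N11 = 6+9+4 = 19 giving 19 days.
N7 has 6 days of float (longest path through it is 13).
The critical path is still N4→N6→N11; finish is now 19 days.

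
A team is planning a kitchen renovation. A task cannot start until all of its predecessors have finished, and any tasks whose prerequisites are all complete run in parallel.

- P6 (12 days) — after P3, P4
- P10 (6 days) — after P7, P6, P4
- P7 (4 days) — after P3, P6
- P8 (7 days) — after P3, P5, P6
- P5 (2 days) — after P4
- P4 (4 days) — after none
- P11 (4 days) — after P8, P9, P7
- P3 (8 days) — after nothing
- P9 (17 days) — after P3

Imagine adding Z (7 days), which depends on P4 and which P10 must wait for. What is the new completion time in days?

Originally the job takes 31 days.
With Z inserted, P10 now waits for max(P7, P6, P4, Z).
New critical path: P3→P6→P8→P11 = 8+12+7+4 = 31 ⇒ 31 days.

31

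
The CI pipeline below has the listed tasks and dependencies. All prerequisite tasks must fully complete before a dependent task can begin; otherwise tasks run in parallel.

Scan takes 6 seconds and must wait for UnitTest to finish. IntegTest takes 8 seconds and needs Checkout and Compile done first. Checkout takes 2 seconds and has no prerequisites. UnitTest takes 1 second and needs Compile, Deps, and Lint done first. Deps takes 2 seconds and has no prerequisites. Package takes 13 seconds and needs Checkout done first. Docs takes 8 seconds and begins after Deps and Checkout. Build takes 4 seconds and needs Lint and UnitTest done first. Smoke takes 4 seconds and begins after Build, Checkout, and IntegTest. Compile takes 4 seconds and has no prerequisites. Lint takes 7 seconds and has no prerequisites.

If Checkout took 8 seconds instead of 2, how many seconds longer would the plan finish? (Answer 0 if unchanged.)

5

Critical path before the change: Compile→IntegTest→Smoke = 4+8+4 = 16 giving 16 seconds.
The longest path through Checkout is only 15 seconds, so Checkout has float 1.
The binding chain switches to Checkout→Package = 8+13 = 21; finish 21 seconds.
Change in finish: 21 − 16 = +5 seconds.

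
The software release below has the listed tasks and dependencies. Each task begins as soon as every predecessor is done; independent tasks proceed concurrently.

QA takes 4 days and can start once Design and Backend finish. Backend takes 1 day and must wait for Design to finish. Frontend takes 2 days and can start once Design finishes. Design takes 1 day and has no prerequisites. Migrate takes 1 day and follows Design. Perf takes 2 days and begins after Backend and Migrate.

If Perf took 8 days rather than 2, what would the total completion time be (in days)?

Actual critical path: Design→Backend→QA = 1+1+4 = 6 ⇒ 6 days.
Perf has 2 days of float (longest path through it is 4).
Now Design→Backend→Perf = 1+1+8 = 10 is longest, so the finish becomes 10 days.

10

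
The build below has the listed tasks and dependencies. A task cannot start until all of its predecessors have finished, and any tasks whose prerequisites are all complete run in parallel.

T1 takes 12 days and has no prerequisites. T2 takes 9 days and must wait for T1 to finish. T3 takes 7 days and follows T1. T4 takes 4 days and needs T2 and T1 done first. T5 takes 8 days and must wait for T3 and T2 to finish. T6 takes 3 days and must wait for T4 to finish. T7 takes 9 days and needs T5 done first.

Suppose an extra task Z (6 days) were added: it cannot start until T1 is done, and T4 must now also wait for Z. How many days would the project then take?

Originally the project takes 38 days.
With Z inserted, T4 now waits for max(T2, T1, Z).
New critical path: T1→T2→T5→T7 = 12+9+8+9 = 38 ⇒ 38 days.

38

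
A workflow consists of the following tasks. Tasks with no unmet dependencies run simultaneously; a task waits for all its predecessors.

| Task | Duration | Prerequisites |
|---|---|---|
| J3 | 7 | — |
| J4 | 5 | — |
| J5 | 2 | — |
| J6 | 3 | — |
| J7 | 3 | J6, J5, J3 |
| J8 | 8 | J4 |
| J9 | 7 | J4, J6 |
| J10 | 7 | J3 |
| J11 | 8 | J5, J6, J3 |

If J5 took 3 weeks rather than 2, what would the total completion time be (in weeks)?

Critical path before the change: J3→J11 = 7+8 = 15 giving 15 weeks.
J5 is off the critical path — its longest chain is 10 weeks, giving 5 of slack.
That remains the longest chain; total 15 weeks.

15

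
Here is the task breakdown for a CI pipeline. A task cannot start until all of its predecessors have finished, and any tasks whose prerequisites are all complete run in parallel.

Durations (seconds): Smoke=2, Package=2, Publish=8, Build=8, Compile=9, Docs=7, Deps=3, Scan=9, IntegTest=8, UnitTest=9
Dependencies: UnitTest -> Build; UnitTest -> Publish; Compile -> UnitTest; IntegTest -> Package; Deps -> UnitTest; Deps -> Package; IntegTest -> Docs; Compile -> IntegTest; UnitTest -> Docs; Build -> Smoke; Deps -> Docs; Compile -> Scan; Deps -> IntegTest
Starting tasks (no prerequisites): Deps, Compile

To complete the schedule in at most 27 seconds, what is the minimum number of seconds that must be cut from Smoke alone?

Current finish: 28 seconds; target: 27.
Smoke is on every critical path, so each second cut from Smoke cuts the finish by one (this holds down to a finish of 27).
Need 28 − 27 = 1 second off Smoke → Smoke becomes 1 second, finish becomes 27.

1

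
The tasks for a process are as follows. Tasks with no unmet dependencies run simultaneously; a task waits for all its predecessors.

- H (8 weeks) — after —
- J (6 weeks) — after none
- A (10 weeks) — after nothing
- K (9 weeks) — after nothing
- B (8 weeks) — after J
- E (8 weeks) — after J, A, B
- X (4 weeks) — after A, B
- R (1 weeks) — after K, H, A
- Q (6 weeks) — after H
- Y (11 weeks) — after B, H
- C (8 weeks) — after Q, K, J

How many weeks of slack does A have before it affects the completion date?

7

J→B→Y = 6+8+11 = 25 sets the makespan at 25 weeks.
A finishes as early as 10 and must finish by 17.
Slack of A = 7 − 0 = 7 weeks.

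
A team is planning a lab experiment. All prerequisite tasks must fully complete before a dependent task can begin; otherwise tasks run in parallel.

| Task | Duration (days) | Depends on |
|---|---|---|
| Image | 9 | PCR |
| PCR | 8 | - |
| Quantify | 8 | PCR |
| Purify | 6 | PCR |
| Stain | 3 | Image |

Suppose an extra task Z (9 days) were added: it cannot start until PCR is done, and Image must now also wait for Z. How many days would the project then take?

29

Originally the project takes 20 days.
With Z inserted, Image now waits for max(PCR, Z).
New critical path: PCR→Z→Image→Stain = 8+9+9+3 = 29 ⇒ 29 days.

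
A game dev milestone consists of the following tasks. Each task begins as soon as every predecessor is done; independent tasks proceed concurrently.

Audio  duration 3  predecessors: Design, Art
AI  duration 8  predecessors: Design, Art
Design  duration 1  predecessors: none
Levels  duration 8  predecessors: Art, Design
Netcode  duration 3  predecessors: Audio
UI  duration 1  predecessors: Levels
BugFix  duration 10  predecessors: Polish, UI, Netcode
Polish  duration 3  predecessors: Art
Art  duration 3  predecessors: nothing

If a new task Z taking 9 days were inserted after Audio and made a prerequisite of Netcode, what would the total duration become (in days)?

Originally the job takes 22 days.
With Z inserted, Netcode now waits for max(Audio, Z).
New critical path: Art→Audio→Z→Netcode→BugFix = 3+3+9+3+10 = 28 ⇒ 28 days.

28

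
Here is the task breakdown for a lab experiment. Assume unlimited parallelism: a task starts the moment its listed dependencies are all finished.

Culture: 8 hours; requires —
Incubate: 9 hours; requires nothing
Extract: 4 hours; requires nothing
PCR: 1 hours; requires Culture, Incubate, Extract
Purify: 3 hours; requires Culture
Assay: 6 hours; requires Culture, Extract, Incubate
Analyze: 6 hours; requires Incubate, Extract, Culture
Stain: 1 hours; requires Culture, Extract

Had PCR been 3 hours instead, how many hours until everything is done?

Baseline: Incubate→Assay = 9+6 = 15 → 15 hours.
The longest path through PCR is only 10 hours, so PCR has float 5.
No other chain overtakes it, so the finish is 15 hours.

15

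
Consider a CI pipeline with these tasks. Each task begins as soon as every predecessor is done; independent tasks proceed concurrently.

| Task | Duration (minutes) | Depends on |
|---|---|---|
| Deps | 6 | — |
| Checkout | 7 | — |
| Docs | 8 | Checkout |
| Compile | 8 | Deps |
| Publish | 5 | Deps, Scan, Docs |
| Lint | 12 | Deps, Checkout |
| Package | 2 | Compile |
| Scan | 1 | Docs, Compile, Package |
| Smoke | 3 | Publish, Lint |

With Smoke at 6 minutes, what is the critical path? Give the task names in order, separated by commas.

Deps, Compile, Package, Scan, Publish, Smoke

As given, the longest chain is Deps→Compile→Package→Scan→Publish→Smoke = 6+8+2+1+5+3 = 25, so the finish is 25 minutes.
Since Smoke is critical, the +3 change carries straight to that chain (now 28 minutes).
The critical path is still Deps→Compile→Package→Scan→Publish→Smoke; finish is now 28 minutes.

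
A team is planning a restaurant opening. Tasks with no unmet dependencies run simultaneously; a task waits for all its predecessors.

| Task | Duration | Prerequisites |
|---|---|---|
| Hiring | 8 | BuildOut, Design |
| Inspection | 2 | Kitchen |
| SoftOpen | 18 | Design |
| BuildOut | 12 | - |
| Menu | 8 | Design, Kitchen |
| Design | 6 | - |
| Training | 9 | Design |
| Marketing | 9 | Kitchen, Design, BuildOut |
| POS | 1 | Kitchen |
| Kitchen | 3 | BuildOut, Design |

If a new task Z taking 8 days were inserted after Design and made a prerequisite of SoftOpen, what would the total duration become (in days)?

Originally the project takes 24 days.
With Z inserted, SoftOpen now waits for max(Design, Z).
New critical path: Design→Z→SoftOpen = 6+8+18 = 32 ⇒ 32 days.

32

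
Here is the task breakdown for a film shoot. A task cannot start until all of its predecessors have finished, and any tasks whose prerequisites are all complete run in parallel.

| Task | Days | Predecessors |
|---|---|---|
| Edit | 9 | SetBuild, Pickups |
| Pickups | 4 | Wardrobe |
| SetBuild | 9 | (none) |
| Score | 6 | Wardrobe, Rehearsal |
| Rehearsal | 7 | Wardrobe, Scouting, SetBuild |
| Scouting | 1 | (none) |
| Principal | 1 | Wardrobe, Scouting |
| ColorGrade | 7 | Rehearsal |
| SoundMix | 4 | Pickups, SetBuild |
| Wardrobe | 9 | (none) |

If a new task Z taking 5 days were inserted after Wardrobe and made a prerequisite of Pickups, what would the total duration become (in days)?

27

Originally the film shoot takes 23 days.
With Z inserted, Pickups now waits for max(Wardrobe, Z).
New critical path: Wardrobe→Z→Pickups→Edit = 9+5+4+9 = 27 ⇒ 27 days.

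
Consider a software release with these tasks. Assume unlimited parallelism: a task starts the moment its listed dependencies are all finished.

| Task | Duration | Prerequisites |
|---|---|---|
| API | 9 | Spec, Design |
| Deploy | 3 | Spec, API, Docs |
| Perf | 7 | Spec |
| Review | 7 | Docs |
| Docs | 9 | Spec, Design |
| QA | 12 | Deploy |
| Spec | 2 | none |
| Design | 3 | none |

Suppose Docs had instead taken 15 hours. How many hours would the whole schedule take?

33

The binding path is Design→Docs→Deploy→QA = 3+9+3+12 = 27; finish at 27 hours.
Docs lies on that path, so at 15 hours the path becomes 33 hours.
That remains the longest chain; total 33 hours.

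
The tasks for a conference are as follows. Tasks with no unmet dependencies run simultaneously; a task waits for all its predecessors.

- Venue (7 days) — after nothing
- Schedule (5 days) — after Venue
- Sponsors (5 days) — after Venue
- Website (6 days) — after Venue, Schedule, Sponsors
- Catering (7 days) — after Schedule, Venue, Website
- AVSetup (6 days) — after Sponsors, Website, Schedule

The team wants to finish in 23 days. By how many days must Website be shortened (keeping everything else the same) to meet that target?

Current finish: 25 days; target: 23.
Website is on every critical path, so each day cut from Website cuts the finish by one (this holds down to a finish of 20).
Need 25 − 23 = 2 days off Website → Website becomes 4 days, finish becomes 23.

2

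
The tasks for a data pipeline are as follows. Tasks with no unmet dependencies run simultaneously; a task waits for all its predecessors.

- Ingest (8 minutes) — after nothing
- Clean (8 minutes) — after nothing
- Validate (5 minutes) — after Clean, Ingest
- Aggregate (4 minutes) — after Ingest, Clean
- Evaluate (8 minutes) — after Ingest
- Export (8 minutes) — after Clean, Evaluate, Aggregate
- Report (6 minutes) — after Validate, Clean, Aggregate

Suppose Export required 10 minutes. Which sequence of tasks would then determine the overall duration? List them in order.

Ingest, Evaluate, Export

Actual critical path: Ingest→Evaluate→Export = 8+8+8 = 24 ⇒ 24 minutes.
Export lies on that path, so at 10 minutes the path becomes 26 minutes.
No other chain overtakes it, so the finish is 26 minutes.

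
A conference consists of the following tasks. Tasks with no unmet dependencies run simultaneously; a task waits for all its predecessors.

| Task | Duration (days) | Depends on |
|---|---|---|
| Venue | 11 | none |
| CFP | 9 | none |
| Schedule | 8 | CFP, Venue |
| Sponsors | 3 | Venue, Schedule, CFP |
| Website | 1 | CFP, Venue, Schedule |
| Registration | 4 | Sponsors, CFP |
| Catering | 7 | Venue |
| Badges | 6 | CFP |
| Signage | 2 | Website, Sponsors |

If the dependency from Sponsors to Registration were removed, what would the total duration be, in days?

With the dependency in place, Venue→Schedule→Sponsors→Registration = 11+8+3+4 = 26 sets the finish at 26 days.
Without Sponsors→Registration, Registration's earliest start moves from 22 to 9.
The longest chain is now Venue→Schedule→Sponsors→Signage = 11+8+3+2 = 24, so the job takes 24 days.

24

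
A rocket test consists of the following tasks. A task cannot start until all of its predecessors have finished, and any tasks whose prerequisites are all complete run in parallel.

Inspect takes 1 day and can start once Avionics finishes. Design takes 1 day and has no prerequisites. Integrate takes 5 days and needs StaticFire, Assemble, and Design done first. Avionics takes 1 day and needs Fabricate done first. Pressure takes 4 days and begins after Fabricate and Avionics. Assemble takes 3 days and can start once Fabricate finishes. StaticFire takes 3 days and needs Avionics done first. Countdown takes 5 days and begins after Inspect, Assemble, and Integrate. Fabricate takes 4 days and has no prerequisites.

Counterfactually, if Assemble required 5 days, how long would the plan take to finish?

Critical path before the change: Fabricate→Avionics→StaticFire→Integrate→Countdown = 4+1+3+5+5 = 18 giving 18 days.
Assemble has 1 day of float (longest path through it is 17).
New critical path: Fabricate→Assemble→Integrate→Countdown = 4+5+5+5 = 19 ⇒ 19 days.

19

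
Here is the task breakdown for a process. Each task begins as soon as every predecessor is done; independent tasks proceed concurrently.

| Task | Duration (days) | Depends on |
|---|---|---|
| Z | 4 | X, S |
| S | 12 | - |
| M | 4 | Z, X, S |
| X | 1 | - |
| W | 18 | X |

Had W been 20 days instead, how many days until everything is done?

21

As given, the longest chain is S→Z→M = 12+4+4 = 20, so the finish is 20 days.
The longest path through W is only 19 days, so W has float 1.
New critical path: X→W = 1+20 = 21 ⇒ 21 days.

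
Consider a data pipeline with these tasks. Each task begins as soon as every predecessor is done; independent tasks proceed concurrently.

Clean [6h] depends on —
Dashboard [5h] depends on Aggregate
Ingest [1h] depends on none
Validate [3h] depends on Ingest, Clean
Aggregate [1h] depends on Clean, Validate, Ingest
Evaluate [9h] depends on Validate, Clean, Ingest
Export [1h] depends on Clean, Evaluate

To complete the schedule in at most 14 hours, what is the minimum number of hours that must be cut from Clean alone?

5

Current finish: 19 hours; target: 14.
Clean is on every critical path, so each hour cut from Clean cuts the finish by one (this holds down to a finish of 14).
Need 19 − 14 = 5 hours off Clean → Clean becomes 1 hour, finish becomes 14.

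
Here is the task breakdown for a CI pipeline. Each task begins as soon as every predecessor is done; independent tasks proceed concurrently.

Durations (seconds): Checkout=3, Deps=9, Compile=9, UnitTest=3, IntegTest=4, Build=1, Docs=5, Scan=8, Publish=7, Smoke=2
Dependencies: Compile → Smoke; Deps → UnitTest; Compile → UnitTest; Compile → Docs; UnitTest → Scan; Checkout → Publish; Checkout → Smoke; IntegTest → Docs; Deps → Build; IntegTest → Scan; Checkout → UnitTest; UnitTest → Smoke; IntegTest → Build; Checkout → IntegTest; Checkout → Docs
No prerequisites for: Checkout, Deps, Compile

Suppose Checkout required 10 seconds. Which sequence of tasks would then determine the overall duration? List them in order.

Checkout, IntegTest, Scan

Actual critical path: Deps→UnitTest→Scan = 9+3+8 = 20 ⇒ 20 seconds.
Checkout is off the critical path — its longest chain is 15 seconds, giving 5 of slack.
New critical path: Checkout→IntegTest→Scan = 10+4+8 = 22 ⇒ 22 seconds.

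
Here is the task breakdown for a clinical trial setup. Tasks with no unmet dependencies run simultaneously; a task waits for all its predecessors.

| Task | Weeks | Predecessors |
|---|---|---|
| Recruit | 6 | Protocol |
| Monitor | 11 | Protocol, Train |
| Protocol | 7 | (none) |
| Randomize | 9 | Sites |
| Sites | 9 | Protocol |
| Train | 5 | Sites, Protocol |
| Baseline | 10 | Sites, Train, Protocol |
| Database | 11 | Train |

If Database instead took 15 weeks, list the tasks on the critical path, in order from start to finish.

As given, the longest chain is Protocol→Sites→Train→Database = 7+9+5+11 = 32, so the finish is 32 weeks.
Since Database is critical, the +4 change carries straight to that chain (now 36 weeks).
The critical path is still Protocol→Sites→Train→Database; finish is now 36 weeks.

Protocol, Sites, Train, Database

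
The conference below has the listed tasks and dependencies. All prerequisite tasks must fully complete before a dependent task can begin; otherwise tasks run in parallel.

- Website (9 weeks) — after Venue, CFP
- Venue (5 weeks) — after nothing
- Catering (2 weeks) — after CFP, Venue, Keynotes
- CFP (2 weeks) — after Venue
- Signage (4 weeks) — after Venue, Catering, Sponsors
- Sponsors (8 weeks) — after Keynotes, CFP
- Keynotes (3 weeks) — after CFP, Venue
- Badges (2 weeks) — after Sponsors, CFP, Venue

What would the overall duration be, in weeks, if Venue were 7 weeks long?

The binding path is Venue→CFP→Keynotes→Sponsors→Signage = 5+2+3+8+4 = 22; finish at 22 weeks.
Venue is on the critical path; changing it to 7 makes that path 24 weeks.
No other chain overtakes it, so the finish is 24 weeks.

24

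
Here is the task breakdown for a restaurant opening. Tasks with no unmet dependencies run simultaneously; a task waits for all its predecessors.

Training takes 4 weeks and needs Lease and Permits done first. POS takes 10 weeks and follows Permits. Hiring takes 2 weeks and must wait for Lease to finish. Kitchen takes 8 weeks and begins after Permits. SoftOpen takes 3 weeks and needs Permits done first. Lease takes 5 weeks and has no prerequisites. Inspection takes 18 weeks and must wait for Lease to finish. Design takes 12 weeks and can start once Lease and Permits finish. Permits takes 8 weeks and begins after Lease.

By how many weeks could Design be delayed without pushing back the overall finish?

0

Lease→Permits→Design = 5+8+12 = 25 sets the makespan at 25 weeks.
Design finishes as early as 25 and must finish by 25.
Slack of Design = 13 − 13 = 0 weeks.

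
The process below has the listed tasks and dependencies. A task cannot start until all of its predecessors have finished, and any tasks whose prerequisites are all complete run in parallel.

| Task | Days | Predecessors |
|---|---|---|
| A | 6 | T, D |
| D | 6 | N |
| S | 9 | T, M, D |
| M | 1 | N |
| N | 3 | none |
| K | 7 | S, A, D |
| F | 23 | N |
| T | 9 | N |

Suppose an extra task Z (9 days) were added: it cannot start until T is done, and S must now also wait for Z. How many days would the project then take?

Originally the project takes 28 days.
With Z inserted, S now waits for max(T, M, D, Z).
New critical path: N→T→Z→S→K = 3+9+9+9+7 = 37 ⇒ 37 days.

37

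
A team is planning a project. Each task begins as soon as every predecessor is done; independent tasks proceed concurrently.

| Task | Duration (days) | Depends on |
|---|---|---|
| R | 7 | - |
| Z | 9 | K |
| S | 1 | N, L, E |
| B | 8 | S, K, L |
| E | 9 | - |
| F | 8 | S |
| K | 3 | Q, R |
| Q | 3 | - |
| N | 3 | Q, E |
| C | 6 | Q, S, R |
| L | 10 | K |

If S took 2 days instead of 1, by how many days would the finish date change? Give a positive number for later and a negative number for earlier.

1

Baseline: R→K→L→S→F = 7+3+10+1+8 = 29 → 29 days.
Since S is critical, the +1 change carries straight to that chain (now 30 days).
That remains the longest chain; total 30 days.
Change in finish: 30 − 29 = +1 days.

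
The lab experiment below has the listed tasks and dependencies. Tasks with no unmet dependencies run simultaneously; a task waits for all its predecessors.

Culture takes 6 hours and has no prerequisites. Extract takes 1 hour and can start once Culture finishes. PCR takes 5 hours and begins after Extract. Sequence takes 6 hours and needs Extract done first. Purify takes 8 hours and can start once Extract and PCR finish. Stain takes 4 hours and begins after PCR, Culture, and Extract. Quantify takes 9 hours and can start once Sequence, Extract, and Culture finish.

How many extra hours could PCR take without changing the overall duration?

2

Culture→Extract→Sequence→Quantify = 6+1+6+9 = 22 sets the makespan at 22 hours.
PCR finishes as early as 12 and must finish by 14.
So PCR can slip 14 − 12 = 2 hours.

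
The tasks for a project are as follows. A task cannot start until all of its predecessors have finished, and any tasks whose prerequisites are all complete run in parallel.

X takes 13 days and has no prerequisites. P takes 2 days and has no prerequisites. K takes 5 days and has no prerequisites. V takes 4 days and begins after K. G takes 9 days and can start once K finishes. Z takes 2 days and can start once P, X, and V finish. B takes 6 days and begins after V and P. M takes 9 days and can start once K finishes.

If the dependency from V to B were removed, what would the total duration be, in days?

15

Before: longest chain X→Z = 13+2 = 15, finish 15.
Without V→B, B's earliest start moves from 9 to 2.
After: X→Z = 13+2 = 15 → 15 days.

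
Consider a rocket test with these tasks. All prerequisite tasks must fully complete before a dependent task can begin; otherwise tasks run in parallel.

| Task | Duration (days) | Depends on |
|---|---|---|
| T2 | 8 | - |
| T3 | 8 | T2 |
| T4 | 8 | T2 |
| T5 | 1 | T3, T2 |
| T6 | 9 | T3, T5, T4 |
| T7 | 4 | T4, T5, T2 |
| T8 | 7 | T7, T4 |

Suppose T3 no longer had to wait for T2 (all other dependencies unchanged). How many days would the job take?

Before: longest chain T2→T3→T5→T7→T8 = 8+8+1+4+7 = 28, finish 28.
Without T2→T3, T3's earliest start moves from 8 to 0.
New critical path: T2→T4→T7→T8 = 8+8+4+7 = 27 ⇒ 27 days.

27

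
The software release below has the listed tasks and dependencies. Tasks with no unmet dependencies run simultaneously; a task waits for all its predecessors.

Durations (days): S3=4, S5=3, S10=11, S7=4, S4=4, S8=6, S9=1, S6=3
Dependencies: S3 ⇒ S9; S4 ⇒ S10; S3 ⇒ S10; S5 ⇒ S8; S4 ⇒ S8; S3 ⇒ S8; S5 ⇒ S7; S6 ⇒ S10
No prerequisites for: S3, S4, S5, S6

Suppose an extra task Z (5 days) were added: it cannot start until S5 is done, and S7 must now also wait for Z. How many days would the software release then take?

15

Originally the software release takes 15 days.
With Z inserted, S7 now waits for max(S5, Z).
New critical path: S3→S10 = 4+11 = 15 ⇒ 15 days.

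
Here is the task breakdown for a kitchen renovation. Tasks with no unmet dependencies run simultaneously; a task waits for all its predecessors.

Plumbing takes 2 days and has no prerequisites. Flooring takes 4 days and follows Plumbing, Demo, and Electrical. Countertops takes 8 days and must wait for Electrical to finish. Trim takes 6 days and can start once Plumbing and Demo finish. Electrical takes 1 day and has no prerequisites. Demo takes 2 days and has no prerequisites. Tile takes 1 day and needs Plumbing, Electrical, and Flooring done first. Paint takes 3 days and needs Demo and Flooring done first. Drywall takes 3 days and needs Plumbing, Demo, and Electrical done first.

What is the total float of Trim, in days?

The longest chain is Demo→Flooring→Paint = 2+4+3 = 9; overall finish 9 days.
Longest path through Trim: 8 days (earliest finish 8, latest finish 9).
Float = 9 − 8 = 1.

1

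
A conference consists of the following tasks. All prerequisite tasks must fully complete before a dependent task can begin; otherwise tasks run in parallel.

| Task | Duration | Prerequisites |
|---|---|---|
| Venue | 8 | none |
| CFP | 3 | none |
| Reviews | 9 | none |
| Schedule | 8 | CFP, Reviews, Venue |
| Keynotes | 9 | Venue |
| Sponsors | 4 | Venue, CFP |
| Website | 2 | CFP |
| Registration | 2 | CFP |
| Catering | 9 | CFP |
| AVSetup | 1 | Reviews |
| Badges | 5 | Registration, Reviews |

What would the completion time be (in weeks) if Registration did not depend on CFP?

Before: longest chain Venue→Keynotes = 8+9 = 17, finish 17.
Without CFP→Registration, Registration's earliest start moves from 3 to 0.
After: Venue→Keynotes = 8+9 = 17 → 17 weeks.

17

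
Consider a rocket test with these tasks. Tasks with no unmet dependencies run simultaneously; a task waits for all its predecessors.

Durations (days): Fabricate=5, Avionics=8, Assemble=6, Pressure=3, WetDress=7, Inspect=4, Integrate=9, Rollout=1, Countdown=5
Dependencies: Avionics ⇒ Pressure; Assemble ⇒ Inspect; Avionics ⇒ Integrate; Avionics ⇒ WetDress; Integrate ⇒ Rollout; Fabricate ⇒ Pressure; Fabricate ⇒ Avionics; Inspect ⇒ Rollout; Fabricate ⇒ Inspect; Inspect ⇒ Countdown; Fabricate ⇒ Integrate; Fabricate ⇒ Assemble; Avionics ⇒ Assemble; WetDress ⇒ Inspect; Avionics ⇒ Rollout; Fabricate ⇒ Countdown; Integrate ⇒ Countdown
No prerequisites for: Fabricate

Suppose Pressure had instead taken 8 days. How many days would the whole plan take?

The binding path is Fabricate→Avionics→WetDress→Inspect→Countdown = 5+8+7+4+5 = 29; finish at 29 days.
The longest path through Pressure is only 16 days, so Pressure has float 13.
That remains the longest chain; total 29 days.

29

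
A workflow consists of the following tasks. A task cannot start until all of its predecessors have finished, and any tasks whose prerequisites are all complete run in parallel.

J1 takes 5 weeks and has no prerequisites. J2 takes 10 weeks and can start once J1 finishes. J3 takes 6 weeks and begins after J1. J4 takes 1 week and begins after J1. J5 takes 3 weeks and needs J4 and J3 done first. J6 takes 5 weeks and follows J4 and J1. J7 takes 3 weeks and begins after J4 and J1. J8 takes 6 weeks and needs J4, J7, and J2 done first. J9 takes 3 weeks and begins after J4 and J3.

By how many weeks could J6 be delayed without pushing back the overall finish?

The longest chain is J1→J2→J8 = 5+10+6 = 21; overall finish 21 weeks.
J6 finishes as early as 11 and must finish by 21.
Slack of J6 = 16 − 6 = 10 weeks.

10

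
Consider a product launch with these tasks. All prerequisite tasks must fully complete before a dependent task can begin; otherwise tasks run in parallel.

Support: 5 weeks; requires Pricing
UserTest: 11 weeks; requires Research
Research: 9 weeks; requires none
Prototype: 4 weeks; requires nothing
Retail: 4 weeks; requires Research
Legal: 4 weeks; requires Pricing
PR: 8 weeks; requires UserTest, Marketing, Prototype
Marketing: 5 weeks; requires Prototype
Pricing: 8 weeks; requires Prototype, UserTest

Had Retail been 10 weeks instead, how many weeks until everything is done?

Critical path before the change: Research→UserTest→Pricing→Support = 9+11+8+5 = 33 giving 33 weeks.
The longest path through Retail is only 13 weeks, so Retail has float 20.
No other chain overtakes it, so the finish is 33 weeks.

33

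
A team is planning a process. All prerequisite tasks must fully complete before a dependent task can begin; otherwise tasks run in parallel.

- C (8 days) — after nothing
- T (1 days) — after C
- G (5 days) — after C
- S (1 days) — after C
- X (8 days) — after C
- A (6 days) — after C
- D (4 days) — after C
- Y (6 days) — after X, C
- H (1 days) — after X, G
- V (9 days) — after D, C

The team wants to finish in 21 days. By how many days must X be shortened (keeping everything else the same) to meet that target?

Current finish: 22 days; target: 21.
X is on every critical path, so each day cut from X cuts the finish by one (this holds down to a finish of 21).
Need 22 − 21 = 1 day off X → X becomes 7 days, finish becomes 21.

1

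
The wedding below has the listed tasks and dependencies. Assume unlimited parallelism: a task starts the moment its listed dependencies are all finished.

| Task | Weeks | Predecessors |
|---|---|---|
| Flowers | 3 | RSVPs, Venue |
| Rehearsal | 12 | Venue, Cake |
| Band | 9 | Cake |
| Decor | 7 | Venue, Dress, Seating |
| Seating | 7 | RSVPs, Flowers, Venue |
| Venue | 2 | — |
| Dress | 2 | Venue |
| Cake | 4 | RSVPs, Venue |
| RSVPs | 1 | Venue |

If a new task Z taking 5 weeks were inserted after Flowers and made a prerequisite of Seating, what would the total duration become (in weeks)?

25

Originally the job takes 20 weeks.
With Z inserted, Seating now waits for max(RSVPs, Flowers, Venue, Z).
New critical path: Venue→RSVPs→Flowers→Z→Seating→Decor = 2+1+3+5+7+7 = 25 ⇒ 25 weeks.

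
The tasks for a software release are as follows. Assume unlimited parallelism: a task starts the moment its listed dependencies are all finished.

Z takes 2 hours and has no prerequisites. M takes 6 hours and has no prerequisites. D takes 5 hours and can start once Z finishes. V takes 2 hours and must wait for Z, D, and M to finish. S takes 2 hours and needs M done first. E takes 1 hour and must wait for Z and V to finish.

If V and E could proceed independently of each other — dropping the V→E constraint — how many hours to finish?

Original critical path: Z→D→V→E = 2+5+2+1 = 10 ⇒ 10 hours.
Without V→E, E's earliest start moves from 9 to 2.
After: Z→D→V = 2+5+2 = 9 → 9 hours.

9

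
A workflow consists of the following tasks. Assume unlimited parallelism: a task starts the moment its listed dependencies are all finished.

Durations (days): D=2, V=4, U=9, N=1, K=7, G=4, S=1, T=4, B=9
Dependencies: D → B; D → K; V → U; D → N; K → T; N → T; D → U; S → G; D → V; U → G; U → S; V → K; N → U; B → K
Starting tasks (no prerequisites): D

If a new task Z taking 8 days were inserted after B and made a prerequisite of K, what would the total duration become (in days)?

Originally the schedule takes 22 days.
With Z inserted, K now waits for max(D, B, V, Z).
New critical path: D→B→Z→K→T = 2+9+8+7+4 = 30 ⇒ 30 days.

30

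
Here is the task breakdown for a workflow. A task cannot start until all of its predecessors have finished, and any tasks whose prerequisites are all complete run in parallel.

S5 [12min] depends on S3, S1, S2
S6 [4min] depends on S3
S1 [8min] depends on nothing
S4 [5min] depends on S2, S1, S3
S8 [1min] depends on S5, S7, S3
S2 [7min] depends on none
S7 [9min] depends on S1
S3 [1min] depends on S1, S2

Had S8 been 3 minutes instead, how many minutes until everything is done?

Baseline: S1→S3→S5→S8 = 8+1+12+1 = 22 → 22 minutes.
S8 is on the critical path; changing it to 3 makes that path 24 minutes.
No other chain overtakes it, so the finish is 24 minutes.

24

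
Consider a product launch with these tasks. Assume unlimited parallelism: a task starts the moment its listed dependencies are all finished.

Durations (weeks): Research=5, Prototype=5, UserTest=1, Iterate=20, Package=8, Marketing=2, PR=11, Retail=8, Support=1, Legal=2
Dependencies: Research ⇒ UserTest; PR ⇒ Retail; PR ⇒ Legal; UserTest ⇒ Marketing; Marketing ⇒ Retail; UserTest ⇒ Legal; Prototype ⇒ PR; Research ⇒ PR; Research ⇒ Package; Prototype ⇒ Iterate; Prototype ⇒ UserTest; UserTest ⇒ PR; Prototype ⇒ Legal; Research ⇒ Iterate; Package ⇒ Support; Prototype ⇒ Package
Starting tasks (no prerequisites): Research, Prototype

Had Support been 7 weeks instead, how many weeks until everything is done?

Critical path before the change: Research→UserTest→PR→Retail = 5+1+11+8 = 25 giving 25 weeks.
Support is off the critical path — its longest chain is 14 weeks, giving 11 of slack.
The critical path is still Research→UserTest→PR→Retail; finish is now 25 weeks.

25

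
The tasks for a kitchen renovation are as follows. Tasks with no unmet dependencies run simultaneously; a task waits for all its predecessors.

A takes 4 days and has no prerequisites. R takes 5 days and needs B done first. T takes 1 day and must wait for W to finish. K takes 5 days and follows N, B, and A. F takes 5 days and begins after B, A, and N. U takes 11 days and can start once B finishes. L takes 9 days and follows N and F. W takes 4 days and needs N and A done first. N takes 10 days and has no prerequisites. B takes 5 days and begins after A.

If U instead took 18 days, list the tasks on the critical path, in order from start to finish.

Baseline: N→F→L = 10+5+9 = 24 → 24 days.
The longest path through U is only 20 days, so U has float 4.
New critical path: A→B→U = 4+5+18 = 27 ⇒ 27 days.

A, B, U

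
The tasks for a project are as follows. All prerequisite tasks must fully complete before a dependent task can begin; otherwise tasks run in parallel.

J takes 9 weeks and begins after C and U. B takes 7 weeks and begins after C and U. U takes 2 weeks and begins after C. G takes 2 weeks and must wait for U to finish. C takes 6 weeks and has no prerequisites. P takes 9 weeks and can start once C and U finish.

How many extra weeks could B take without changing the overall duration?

2

Critical path: C→U→J = 6+2+9 = 17, so the finish is 17 weeks.
B finishes as early as 15 and must finish by 17.
Slack of B = 10 − 8 = 2 weeks.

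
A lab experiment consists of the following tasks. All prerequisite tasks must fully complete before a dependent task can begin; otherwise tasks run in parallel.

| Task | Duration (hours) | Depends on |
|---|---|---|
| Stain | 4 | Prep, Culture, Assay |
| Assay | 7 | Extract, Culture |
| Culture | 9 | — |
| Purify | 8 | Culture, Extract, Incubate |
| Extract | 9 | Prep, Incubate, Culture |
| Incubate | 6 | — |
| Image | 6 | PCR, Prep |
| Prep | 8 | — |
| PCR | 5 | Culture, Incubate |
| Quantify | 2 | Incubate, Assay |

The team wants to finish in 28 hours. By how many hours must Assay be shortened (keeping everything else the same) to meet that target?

Current finish: 29 hours; target: 28.
Assay is on every critical path, so each hour cut from Assay cuts the finish by one (this holds down to a finish of 26).
Need 29 − 28 = 1 hour off Assay → Assay becomes 6 hours, finish becomes 28.

1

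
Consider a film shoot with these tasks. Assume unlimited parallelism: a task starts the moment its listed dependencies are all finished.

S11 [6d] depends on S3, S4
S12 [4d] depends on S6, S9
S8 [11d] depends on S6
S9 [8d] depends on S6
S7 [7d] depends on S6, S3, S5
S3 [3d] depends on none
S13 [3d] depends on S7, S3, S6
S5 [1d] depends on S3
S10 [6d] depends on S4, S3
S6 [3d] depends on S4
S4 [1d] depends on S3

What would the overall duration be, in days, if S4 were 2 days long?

20

Critical path before the change: S3→S4→S6→S9→S12 = 3+1+3+8+4 = 19 giving 19 days.
S4 lies on that path, so at 2 days the path becomes 20 days.
The critical path is still S3→S4→S6→S9→S12; finish is now 20 days.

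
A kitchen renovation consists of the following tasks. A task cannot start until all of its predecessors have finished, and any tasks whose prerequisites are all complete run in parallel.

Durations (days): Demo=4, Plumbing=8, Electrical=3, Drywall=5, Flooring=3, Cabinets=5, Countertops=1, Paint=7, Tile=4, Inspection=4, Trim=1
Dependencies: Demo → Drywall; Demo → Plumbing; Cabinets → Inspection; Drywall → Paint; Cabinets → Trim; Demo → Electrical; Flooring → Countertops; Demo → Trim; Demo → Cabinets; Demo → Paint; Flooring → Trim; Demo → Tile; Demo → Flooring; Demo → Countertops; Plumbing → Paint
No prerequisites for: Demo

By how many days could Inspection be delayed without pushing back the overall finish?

6

The longest chain is Demo→Plumbing→Paint = 4+8+7 = 19; overall finish 19 days.
Longest path through Inspection: 13 days (earliest finish 13, latest finish 19).
Slack of Inspection = 15 − 9 = 6 days.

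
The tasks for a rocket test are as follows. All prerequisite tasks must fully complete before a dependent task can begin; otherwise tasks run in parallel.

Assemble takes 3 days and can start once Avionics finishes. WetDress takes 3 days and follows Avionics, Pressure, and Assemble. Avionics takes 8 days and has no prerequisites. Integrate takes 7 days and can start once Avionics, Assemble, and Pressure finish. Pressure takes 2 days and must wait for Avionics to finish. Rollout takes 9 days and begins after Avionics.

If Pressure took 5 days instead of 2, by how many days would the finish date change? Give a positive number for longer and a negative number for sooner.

Baseline: Avionics→Assemble→Integrate = 8+3+7 = 18 → 18 days.
Pressure is off the critical path — its longest chain is 17 days, giving 1 of slack.
New critical path: Avionics→Pressure→Integrate = 8+5+7 = 20 ⇒ 20 days.
Change in finish: 20 − 18 = +2 days.

2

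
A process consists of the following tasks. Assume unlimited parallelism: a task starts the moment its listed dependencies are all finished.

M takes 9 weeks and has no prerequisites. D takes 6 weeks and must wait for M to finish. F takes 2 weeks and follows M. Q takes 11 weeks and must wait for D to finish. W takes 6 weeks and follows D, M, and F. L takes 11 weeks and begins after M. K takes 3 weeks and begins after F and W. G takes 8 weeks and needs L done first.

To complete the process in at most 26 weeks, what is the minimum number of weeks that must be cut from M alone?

2

Current finish: 28 weeks; target: 26.
M is on every critical path, so each week cut from M cuts the finish by one (this holds down to a finish of 20).
Need 28 − 26 = 2 weeks off M → M becomes 7 weeks, finish becomes 26.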